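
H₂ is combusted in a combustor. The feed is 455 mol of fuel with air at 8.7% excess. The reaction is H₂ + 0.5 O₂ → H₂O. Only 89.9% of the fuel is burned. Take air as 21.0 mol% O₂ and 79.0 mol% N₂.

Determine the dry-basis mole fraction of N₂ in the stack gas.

Stoichiometric O₂ = 0.5 × 455 = 227.5 mol; O₂ fed = 227.5 × 1.087 = 247.3 mol.
N₂ fed = 247.3 × 79/21 = 930.3 mol.
Fuel reacted = 0.899 × 455 → ξ = 409 mol.
Outlet (n = n₀ + ν ξ):
  H₂: 455 − 1(409) = 45.95
  O₂: 247.3 − 0.5(409) = 42.77
  N₂: 930.3 (inert)
  H₂O: 0 + 1(409) = 409
Dry total = 1019 mol; y_N₂ (dry) = 930.3 / 1019 = 0.9129.

0.913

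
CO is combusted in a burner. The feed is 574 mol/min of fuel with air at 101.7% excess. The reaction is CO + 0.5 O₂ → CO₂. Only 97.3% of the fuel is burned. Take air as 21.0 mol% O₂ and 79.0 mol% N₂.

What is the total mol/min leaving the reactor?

Stoichiometric O₂ = 0.5 × 574 = 287 mol/min; O₂ fed = 287 × 2.017 = 578.9 mol/min.
N₂ fed = 578.9 × 79/21 = 2178 mol/min.
Fuel reacted = 0.973 × 574 → ξ = 558.5 mol/min.
Outlet (n = n₀ + ν ξ):
  CO: 574 − 1(558.5) = 15.5
  O₂: 578.9 − 0.5(558.5) = 299.6
  N₂: 2178 (inert)
  CO₂: 0 + 1(558.5) = 558.5
Total out = 15.5 + 299.6 + 2178 + 558.5 = 3051 mol/min.

3050 mol/min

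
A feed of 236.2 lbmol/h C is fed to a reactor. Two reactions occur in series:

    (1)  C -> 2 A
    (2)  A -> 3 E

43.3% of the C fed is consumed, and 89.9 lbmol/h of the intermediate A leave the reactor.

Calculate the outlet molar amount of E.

344 lbmol/h

Conversion of C: C consumed = 1ξ₁ = 0.433 × 236.2 → ξ₁ = 102.3 lbmol/h.
A balance: n_A = 0 + 2ξ₁ − 1ξ₂ = 89.9 → ξ₂ = (2·102.3 − 89.9)/1 = 114.6 lbmol/h.
Outlet amounts (n = n₀ + Σ ν·ξ):
  C: 236.2 − 1(102.3) = 133.9
  A: 0 + 2(102.3) − 1(114.6) = 89.9
  E: 0 + 3(114.6) = 343.9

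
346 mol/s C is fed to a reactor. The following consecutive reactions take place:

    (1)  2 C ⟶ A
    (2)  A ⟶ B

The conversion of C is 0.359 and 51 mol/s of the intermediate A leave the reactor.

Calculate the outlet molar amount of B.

11.1 mol/s

Conversion of C: C consumed = 2ξ₁ = 0.359 × 346 → ξ₁ = 62.11 mol/s.
A balance: n_A = 0 + 1ξ₁ − 1ξ₂ = 51 → ξ₂ = (1·62.11 − 51)/1 = 11.11 mol/s.
Outlet amounts (n = n₀ + Σ ν·ξ):
  C: 346 − 2(62.11) = 221.8
  A: 0 + 1(62.11) − 1(11.11) = 51
  B: 0 + 1(11.11) = 11.11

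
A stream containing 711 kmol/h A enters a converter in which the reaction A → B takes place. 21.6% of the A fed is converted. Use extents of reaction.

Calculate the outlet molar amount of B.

A reacted = 0.216 × 711 = 153.6 kmol/h; ν_A = −1, so ξ = 153.6/1 = 153.6 kmol/h.
Outlet amounts (n = n₀ + ν ξ):
  A: 711 − 1(153.6) = 557.4
  B: 0 + 1(153.6) = 153.6

154 kmol/h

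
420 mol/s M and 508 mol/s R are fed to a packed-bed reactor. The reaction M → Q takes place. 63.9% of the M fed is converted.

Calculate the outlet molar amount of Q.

M reacted = 0.639 × 420 = 268.4 mol/s; ν_M = −1, so ξ = 268.4/1 = 268.4 mol/s.
Outlet amounts (n = n₀ + ν ξ):
  M: 420 − 1(268.4) = 151.6
  Q: 0 + 1(268.4) = 268.4
  R: 508 (inert)

268 mol/s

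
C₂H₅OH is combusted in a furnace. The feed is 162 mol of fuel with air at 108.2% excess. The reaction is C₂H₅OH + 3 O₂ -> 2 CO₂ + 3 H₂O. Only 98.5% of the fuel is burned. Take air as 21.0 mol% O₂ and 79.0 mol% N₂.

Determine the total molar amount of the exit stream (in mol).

Stoichiometric O₂ = 3 × 162 = 486 mol; O₂ fed = 486 × 2.082 = 1012 mol.
N₂ fed = 1012 × 79/21 = 3806 mol.
Fuel reacted = 0.985 × 162 → ξ = 159.6 mol.
Outlet (n = n₀ + ν ξ):
  C₂H₅OH: 162 − 1(159.6) = 2.43
  O₂: 1012 − 3(159.6) = 533.1
  N₂: 3806 (inert)
  CO₂: 0 + 2(159.6) = 319.1
  H₂O: 0 + 3(159.6) = 478.7
Total out = 2.43 + 533.1 + 3806 + 319.1 + 478.7 = 5140 mol.

5140 mol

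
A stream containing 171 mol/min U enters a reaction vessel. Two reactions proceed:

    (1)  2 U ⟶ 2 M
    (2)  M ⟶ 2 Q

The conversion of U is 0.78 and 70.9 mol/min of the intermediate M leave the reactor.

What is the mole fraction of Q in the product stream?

0.535

Conversion of U: U consumed = 2ξ₁ = 0.78 × 171 → ξ₁ = 66.69 mol/min.
M balance: n_M = 0 + 2ξ₁ − 1ξ₂ = 70.9 → ξ₂ = (2·66.69 − 70.9)/1 = 62.48 mol/min.
Outlet amounts (n = n₀ + Σ ν·ξ):
  U: 171 − 2(66.69) = 37.62
  M: 0 + 2(66.69) − 1(62.48) = 70.9
  Q: 0 + 2(62.48) = 125
Total out = 233.5 mol/min; y_Q = 125 / 233.5 = 0.5352.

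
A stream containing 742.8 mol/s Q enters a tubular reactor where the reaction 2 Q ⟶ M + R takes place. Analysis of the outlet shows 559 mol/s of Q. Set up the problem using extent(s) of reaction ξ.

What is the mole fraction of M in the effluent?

0.124

For Q: n = n₀ − 2ξ → 559 = 742.8 − 2ξ, giving ξ = 91.9 mol/s.
Outlet amounts (n = n₀ + ν ξ):
  Q: 742.8 − 2(91.9) = 559
  M: 0 + 1(91.9) = 91.9
  R: 0 + 1(91.9) = 91.9
Total out = 742.8 mol/s; y_M = 91.9 / 742.8 = 0.1237.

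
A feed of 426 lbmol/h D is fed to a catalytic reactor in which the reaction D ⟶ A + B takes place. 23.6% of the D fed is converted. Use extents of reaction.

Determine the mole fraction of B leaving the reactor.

D reacted = 0.236 × 426 = 100.5 lbmol/h; ν_D = −1, so ξ = 100.5/1 = 100.5 lbmol/h.
Outlet amounts (n = n₀ + ν ξ):
  D: 426 − 1(100.5) = 325.5
  A: 0 + 1(100.5) = 100.5
  B: 0 + 1(100.5) = 100.5
Total out = 526.5 lbmol/h; y_B = 100.5 / 526.5 = 0.1909.

0.191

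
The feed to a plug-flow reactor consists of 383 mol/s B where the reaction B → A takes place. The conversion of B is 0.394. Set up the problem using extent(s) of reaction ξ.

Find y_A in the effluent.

0.394

B reacted = 0.394 × 383 = 150.9 mol/s; ν_B = −1, so ξ = 150.9/1 = 150.9 mol/s.
Outlet amounts (n = n₀ + ν ξ):
  B: 383 − 1(150.9) = 232.1
  A: 0 + 1(150.9) = 150.9
Total out = 383 mol/s; y_A = 150.9 / 383 = 0.394.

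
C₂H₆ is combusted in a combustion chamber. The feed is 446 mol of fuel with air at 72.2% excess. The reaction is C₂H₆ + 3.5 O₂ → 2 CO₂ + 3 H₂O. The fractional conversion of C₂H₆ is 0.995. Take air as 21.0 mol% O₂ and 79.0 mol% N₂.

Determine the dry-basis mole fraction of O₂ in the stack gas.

0.0935

Stoichiometric O₂ = 3.5 × 446 = 1561 mol; O₂ fed = 1561 × 1.722 = 2688 mol.
N₂ fed = 2688 × 79/21 = 10110 mol.
Fuel reacted = 0.995 × 446 → ξ = 443.8 mol.
Outlet (n = n₀ + ν ξ):
  C₂H₆: 446 − 1(443.8) = 2.23
  O₂: 2688 − 3.5(443.8) = 1135
  N₂: 10110 (inert)
  CO₂: 0 + 2(443.8) = 887.5
  H₂O: 0 + 3(443.8) = 1331
Dry total = 12140 mol; y_O₂ (dry) = 1135 / 12140 = 0.0935.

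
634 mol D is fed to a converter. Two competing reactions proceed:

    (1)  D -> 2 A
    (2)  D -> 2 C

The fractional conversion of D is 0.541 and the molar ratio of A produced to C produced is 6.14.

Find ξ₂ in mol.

ξ₂ = 48 mol

Conversion of D: D consumed = 0.541 × 634 = 343 mol = 1ξ₁ + 1ξ₂.
Selectivity: 2ξ₁ / (2ξ₂) = 6.14 → ξ₁ = 6.14 ξ₂.
Substitute: (1·6.14 + 1) ξ₂ = 343 → ξ₂ = 48.04 mol, ξ₁ = 295 mol.
Outlet amounts (n = n₀ + Σ ν·ξ):
  D: 634 − 1(295) − 1(48.04) = 291
  A: 0 + 2(295) = 589.9
  C: 0 + 2(48.04) = 96.08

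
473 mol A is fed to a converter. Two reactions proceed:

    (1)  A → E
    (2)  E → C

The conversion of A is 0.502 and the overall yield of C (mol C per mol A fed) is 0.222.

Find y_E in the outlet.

Conversion of A: A consumed = 1ξ₁ = 0.502 × 473 → ξ₁ = 237.4 mol.
Yield of C: 1ξ₂ / 473 = 0.222 → ξ₂ = 105 mol.
Outlet amounts (n = n₀ + Σ ν·ξ):
  A: 473 − 1(237.4) = 235.6
  E: 0 + 1(237.4) − 1(105) = 132.4
  C: 0 + 1(105) = 105
Total out = 473 mol; y_E = 132.4 / 473 = 0.28.

0.28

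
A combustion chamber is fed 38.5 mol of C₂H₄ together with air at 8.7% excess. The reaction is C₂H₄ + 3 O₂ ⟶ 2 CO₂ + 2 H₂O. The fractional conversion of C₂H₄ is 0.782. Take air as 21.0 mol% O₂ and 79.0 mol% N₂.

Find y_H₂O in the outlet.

0.0946

Stoichiometric O₂ = 3 × 38.5 = 115.5 mol; O₂ fed = 115.5 × 1.087 = 125.5 mol.
N₂ fed = 125.5 × 79/21 = 472.3 mol.
Fuel reacted = 0.782 × 38.5 → ξ = 30.11 mol.
Outlet (n = n₀ + ν ξ):
  C₂H₄: 38.5 − 1(30.11) = 8.393
  O₂: 125.5 − 3(30.11) = 35.23
  N₂: 472.3 (inert)
  CO₂: 0 + 2(30.11) = 60.21
  H₂O: 0 + 2(30.11) = 60.21
Total out = 636.3 mol; y_H₂O = 60.21 / 636.3 = 0.09462.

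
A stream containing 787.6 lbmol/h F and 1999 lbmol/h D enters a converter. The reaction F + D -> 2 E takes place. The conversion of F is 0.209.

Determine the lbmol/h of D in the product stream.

F reacted = 0.209 × 787.6 = 164.6 lbmol/h; ν_F = −1, so ξ = 164.6/1 = 164.6 lbmol/h.
Outlet amounts (n = n₀ + ν ξ):
  F: 787.6 − 1(164.6) = 623
  D: 1999 − 1(164.6) = 1834
  E: 0 + 2(164.6) = 329.2

1830 lbmol/h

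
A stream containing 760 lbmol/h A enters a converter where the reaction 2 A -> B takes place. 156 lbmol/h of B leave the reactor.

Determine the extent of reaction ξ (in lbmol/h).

For B: n = n₀ + 1ξ → 156 = 0 + 1ξ, giving ξ = 156 lbmol/h.
Outlet amounts (n = n₀ + ν ξ):
  A: 760 − 2(156) = 448
  B: 0 + 1(156) = 156

ξ = 156 lbmol/h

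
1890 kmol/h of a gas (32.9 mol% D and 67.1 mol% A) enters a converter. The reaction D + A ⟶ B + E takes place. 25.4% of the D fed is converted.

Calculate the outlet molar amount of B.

158 kmol/h

D reacted = 0.254 × 621.8 = 157.9 kmol/h; ν_D = −1, so ξ = 157.9/1 = 157.9 kmol/h.
Outlet amounts (n = n₀ + ν ξ):
  D: 621.8 − 1(157.9) = 463.9
  A: 1268 − 1(157.9) = 1110
  B: 0 + 1(157.9) = 157.9
  E: 0 + 1(157.9) = 157.9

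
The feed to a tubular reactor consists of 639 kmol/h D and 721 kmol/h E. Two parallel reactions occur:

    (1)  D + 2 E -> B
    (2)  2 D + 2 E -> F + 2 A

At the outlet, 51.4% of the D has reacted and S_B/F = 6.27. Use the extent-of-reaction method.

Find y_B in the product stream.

Conversion of D: D consumed = 0.514 × 639 = 328.4 kmol/h = 1ξ₁ + 2ξ₂.
Selectivity: 1ξ₁ / (1ξ₂) = 6.27 → ξ₁ = 6.27 ξ₂.
Substitute: (1·6.27 + 2) ξ₂ = 328.4 → ξ₂ = 39.72 kmol/h, ξ₁ = 249 kmol/h.
Outlet amounts (n = n₀ + Σ ν·ξ):
  D: 639 − 1(249) − 2(39.72) = 310.6
  E: 721 − 2(249) − 2(39.72) = 143.5
  B: 0 + 1(249) = 249
  F: 0 + 1(39.72) = 39.72
  A: 0 + 2(39.72) = 79.43
Total out = 822.3 kmol/h; y_B = 249 / 822.3 = 0.3028.

0.303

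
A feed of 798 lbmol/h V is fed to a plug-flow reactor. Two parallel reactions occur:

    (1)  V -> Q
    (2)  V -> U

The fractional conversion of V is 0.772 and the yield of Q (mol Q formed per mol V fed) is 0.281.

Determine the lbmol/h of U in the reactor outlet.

392 lbmol/h

Yield of Q: 1ξ₁ / 798 = 0.281 → ξ₁ = 224.2 lbmol/h.
Conversion of V: 1ξ₁ + 1ξ₂ = 0.772 × 798 = 616.1 → ξ₂ = 391.8 lbmol/h.
Outlet amounts (n = n₀ + Σ ν·ξ):
  V: 798 − 1(224.2) − 1(391.8) = 181.9
  Q: 0 + 1(224.2) = 224.2
  U: 0 + 1(391.8) = 391.8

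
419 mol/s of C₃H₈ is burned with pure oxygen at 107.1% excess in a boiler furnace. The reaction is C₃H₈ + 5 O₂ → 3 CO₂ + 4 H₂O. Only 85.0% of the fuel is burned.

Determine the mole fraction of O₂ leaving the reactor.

Stoichiometric O₂ = 5 × 419 = 2095 mol/s; O₂ fed = 2095 × 2.071 = 4339 mol/s.
Fuel reacted = 0.85 × 419 → ξ = 356.1 mol/s.
Outlet (n = n₀ + ν ξ):
  C₃H₈: 419 − 1(356.1) = 62.85
  O₂: 4339 − 5(356.1) = 2558
  CO₂: 0 + 3(356.1) = 1068
  H₂O: 0 + 4(356.1) = 1425
Total out = 5114 mol/s; y_O₂ = 2558 / 5114 = 0.5002.

0.5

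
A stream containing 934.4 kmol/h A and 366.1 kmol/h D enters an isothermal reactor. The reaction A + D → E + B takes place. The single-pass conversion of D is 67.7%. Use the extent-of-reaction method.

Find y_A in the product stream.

0.528

D reacted = 0.677 × 366.1 = 247.8 kmol/h; ν_D = −1, so ξ = 247.8/1 = 247.8 kmol/h.
Outlet amounts (n = n₀ + ν ξ):
  A: 934.4 − 1(247.8) = 686.6
  D: 366.1 − 1(247.8) = 118.3
  E: 0 + 1(247.8) = 247.8
  B: 0 + 1(247.8) = 247.8
Total out = 1300 kmol/h; y_A = 686.6 / 1300 = 0.5279.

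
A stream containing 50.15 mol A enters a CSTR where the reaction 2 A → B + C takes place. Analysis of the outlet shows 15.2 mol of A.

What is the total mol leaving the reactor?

For A: n = n₀ − 2ξ → 15.2 = 50.15 − 2ξ, giving ξ = 17.48 mol.
Outlet amounts (n = n₀ + ν ξ):
  A: 50.15 − 2(17.48) = 15.2
  B: 0 + 1(17.48) = 17.48
  C: 0 + 1(17.48) = 17.48
Total out = 15.2 + 17.48 + 17.48 = 50.15 mol.

50.1 mol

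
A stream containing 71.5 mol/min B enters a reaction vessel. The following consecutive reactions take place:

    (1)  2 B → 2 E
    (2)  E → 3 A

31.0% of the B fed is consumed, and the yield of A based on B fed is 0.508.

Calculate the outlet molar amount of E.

Conversion of B: B consumed = 2ξ₁ = 0.31 × 71.5 → ξ₁ = 11.08 mol/min.
Yield of A: 3ξ₂ / 71.5 = 0.508 → ξ₂ = 12.11 mol/min.
Outlet amounts (n = n₀ + Σ ν·ξ):
  B: 71.5 − 2(11.08) = 49.34
  E: 0 + 2(11.08) − 1(12.11) = 10.06
  A: 0 + 3(12.11) = 36.32

10.1 mol/min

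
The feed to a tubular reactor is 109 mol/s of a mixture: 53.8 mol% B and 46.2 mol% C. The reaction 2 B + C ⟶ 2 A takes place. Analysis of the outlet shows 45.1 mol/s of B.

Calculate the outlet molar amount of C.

43.6 mol/s

For B: n = n₀ − 2ξ → 45.1 = 58.64 − 2ξ, giving ξ = 6.771 mol/s.
Outlet amounts (n = n₀ + ν ξ):
  B: 58.64 − 2(6.771) = 45.1
  C: 50.36 − 1(6.771) = 43.59
  A: 0 + 2(6.771) = 13.54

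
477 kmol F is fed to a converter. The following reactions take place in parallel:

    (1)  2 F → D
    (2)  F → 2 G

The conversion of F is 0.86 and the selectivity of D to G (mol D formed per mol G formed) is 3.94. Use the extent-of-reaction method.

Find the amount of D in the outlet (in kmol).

193 kmol

Conversion of F: F consumed = 0.86 × 477 = 410.2 kmol = 2ξ₁ + 1ξ₂.
Selectivity: 1ξ₁ / (2ξ₂) = 3.94 → ξ₁ = 7.88 ξ₂.
Substitute: (2·7.88 + 1) ξ₂ = 410.2 → ξ₂ = 24.48 kmol, ξ₁ = 192.9 kmol.
Outlet amounts (n = n₀ + Σ ν·ξ):
  F: 477 − 2(192.9) − 1(24.48) = 66.78
  D: 0 + 1(192.9) = 192.9
  G: 0 + 2(24.48) = 48.95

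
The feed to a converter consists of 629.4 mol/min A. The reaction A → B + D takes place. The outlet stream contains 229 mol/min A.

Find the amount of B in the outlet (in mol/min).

400 mol/min

For A: n = n₀ − 1ξ → 229 = 629.4 − 1ξ, giving ξ = 400.4 mol/min.
Outlet amounts (n = n₀ + ν ξ):
  A: 629.4 − 1(400.4) = 229
  B: 0 + 1(400.4) = 400.4
  D: 0 + 1(400.4) = 400.4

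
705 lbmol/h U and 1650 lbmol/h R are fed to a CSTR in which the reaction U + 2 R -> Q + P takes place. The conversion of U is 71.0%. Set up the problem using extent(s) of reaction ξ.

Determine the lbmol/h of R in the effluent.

649 lbmol/h

U reacted = 0.71 × 705 = 500.5 lbmol/h; ν_U = −1, so ξ = 500.5/1 = 500.5 lbmol/h.
Outlet amounts (n = n₀ + ν ξ):
  U: 705 − 1(500.5) = 204.5
  R: 1650 − 2(500.5) = 648.9
  Q: 0 + 1(500.5) = 500.5
  P: 0 + 1(500.5) = 500.5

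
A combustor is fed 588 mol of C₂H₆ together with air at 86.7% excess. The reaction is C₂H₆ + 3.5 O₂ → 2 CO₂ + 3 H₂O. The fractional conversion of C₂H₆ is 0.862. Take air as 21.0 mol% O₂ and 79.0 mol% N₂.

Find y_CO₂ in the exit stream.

0.053

Stoichiometric O₂ = 3.5 × 588 = 2058 mol; O₂ fed = 2058 × 1.867 = 3842 mol.
N₂ fed = 3842 × 79/21 = 14450 mol.
Fuel reacted = 0.862 × 588 → ξ = 506.9 mol.
Outlet (n = n₀ + ν ξ):
  C₂H₆: 588 − 1(506.9) = 81.14
  O₂: 3842 − 3.5(506.9) = 2068
  N₂: 14450 (inert)
  CO₂: 0 + 2(506.9) = 1014
  H₂O: 0 + 3(506.9) = 1521
Total out = 19140 mol; y_CO₂ = 1014 / 19140 = 0.05297.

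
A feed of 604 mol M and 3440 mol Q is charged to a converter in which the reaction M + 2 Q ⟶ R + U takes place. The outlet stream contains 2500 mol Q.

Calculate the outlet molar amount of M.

134 mol

For Q: n = n₀ − 2ξ → 2500 = 3440 − 2ξ, giving ξ = 470 mol.
Outlet amounts (n = n₀ + ν ξ):
  M: 604 − 1(470) = 134
  Q: 3440 − 2(470) = 2500
  R: 0 + 1(470) = 470
  U: 0 + 1(470) = 470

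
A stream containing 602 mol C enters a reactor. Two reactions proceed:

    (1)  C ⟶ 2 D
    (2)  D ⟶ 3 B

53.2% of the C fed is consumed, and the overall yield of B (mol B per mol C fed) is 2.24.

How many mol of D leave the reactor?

191 mol

Conversion of C: C consumed = 1ξ₁ = 0.532 × 602 → ξ₁ = 320.3 mol.
Yield of B: 3ξ₂ / 602 = 2.24 → ξ₂ = 449.5 mol.
Outlet amounts (n = n₀ + Σ ν·ξ):
  C: 602 − 1(320.3) = 281.7
  D: 0 + 2(320.3) − 1(449.5) = 191
  B: 0 + 3(449.5) = 1348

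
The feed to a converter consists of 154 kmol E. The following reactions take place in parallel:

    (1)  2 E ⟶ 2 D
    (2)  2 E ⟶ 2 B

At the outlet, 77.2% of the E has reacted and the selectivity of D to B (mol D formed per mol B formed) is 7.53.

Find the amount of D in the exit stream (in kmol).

Conversion of E: E consumed = 0.772 × 154 = 118.9 kmol = 2ξ₁ + 2ξ₂.
Selectivity: 2ξ₁ / (2ξ₂) = 7.53 → ξ₁ = 7.53 ξ₂.
Substitute: (2·7.53 + 2) ξ₂ = 118.9 → ξ₂ = 6.969 kmol, ξ₁ = 52.48 kmol.
Outlet amounts (n = n₀ + Σ ν·ξ):
  E: 154 − 2(52.48) − 2(6.969) = 35.11
  D: 0 + 2(52.48) = 105
  B: 0 + 2(6.969) = 13.94

105 kmol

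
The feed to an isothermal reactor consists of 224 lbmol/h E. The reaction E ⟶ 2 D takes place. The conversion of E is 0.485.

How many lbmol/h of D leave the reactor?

217 lbmol/h

E reacted = 0.485 × 224 = 108.6 lbmol/h; ν_E = −1, so ξ = 108.6/1 = 108.6 lbmol/h.
Outlet amounts (n = n₀ + ν ξ):
  E: 224 − 1(108.6) = 115.4
  D: 0 + 2(108.6) = 217.3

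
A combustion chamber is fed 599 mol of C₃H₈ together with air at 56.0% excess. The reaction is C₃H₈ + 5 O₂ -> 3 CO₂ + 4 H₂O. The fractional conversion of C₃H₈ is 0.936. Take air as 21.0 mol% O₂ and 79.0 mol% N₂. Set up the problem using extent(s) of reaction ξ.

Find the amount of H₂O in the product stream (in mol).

Stoichiometric O₂ = 5 × 599 = 2995 mol; O₂ fed = 2995 × 1.560 = 4672 mol.
N₂ fed = 4672 × 79/21 = 17580 mol.
Fuel reacted = 0.936 × 599 → ξ = 560.7 mol.
Outlet (n = n₀ + ν ξ):
  C₃H₈: 599 − 1(560.7) = 38.34
  O₂: 4672 − 5(560.7) = 1869
  N₂: 17580 (inert)
  CO₂: 0 + 3(560.7) = 1682
  H₂O: 0 + 4(560.7) = 2243

2240 mol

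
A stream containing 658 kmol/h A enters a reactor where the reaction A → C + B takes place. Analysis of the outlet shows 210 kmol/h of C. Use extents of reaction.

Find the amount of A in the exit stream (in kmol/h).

For C: n = n₀ + 1ξ → 210 = 0 + 1ξ, giving ξ = 210 kmol/h.
Outlet amounts (n = n₀ + ν ξ):
  A: 658 − 1(210) = 448
  C: 0 + 1(210) = 210
  B: 0 + 1(210) = 210

448 kmol/h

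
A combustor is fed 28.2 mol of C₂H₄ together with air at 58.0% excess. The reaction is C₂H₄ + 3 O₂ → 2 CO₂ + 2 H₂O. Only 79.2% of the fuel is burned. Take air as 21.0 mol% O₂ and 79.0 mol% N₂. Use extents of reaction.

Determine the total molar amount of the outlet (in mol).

Stoichiometric O₂ = 3 × 28.2 = 84.6 mol; O₂ fed = 84.6 × 1.580 = 133.7 mol.
N₂ fed = 133.7 × 79/21 = 502.8 mol.
Fuel reacted = 0.792 × 28.2 → ξ = 22.33 mol.
Outlet (n = n₀ + ν ξ):
  C₂H₄: 28.2 − 1(22.33) = 5.866
  O₂: 133.7 − 3(22.33) = 66.66
  N₂: 502.8 (inert)
  CO₂: 0 + 2(22.33) = 44.67
  H₂O: 0 + 2(22.33) = 44.67
Total out = 5.866 + 66.66 + 502.8 + 44.67 + 44.67 = 664.7 mol.

665 mol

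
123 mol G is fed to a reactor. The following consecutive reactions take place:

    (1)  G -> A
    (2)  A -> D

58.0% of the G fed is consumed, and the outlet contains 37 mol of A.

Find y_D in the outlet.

0.279

Conversion of G: G consumed = 1ξ₁ = 0.58 × 123 → ξ₁ = 71.34 mol.
A balance: n_A = 0 + 1ξ₁ − 1ξ₂ = 37 → ξ₂ = (1·71.34 − 37)/1 = 34.34 mol.
Outlet amounts (n = n₀ + Σ ν·ξ):
  G: 123 − 1(71.34) = 51.66
  A: 0 + 1(71.34) − 1(34.34) = 37
  D: 0 + 1(34.34) = 34.34
Total out = 123 mol; y_D = 34.34 / 123 = 0.2792.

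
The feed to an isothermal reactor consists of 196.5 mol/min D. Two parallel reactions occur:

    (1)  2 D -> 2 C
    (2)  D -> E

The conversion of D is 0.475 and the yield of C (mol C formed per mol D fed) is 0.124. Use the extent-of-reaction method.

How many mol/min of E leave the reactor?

Yield of C: 2ξ₁ / 196.5 = 0.124 → ξ₁ = 12.18 mol/min.
Conversion of D: 2ξ₁ + 1ξ₂ = 0.475 × 196.5 = 93.34 → ξ₂ = 68.97 mol/min.
Outlet amounts (n = n₀ + Σ ν·ξ):
  D: 196.5 − 2(12.18) − 1(68.97) = 103.2
  C: 0 + 2(12.18) = 24.37
  E: 0 + 1(68.97) = 68.97

69 mol/min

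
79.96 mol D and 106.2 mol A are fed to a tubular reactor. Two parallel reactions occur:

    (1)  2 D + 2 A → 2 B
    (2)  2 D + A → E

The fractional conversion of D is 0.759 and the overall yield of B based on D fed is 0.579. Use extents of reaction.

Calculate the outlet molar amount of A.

Yield of B: 2ξ₁ / 79.96 = 0.579 → ξ₁ = 23.15 mol.
Conversion of D: 2ξ₁ + 2ξ₂ = 0.759 × 79.96 = 60.69 → ξ₂ = 7.196 mol.
Outlet amounts (n = n₀ + Σ ν·ξ):
  D: 79.96 − 2(23.15) − 2(7.196) = 19.27
  A: 106.2 − 2(23.15) − 1(7.196) = 52.71
  B: 0 + 2(23.15) = 46.3
  E: 0 + 1(7.196) = 7.196

52.7 mol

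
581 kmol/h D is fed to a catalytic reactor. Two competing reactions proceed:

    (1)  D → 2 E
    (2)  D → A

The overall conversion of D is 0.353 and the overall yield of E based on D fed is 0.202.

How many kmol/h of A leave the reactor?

146 kmol/h

Yield of E: 2ξ₁ / 581 = 0.202 → ξ₁ = 58.68 kmol/h.
Conversion of D: 1ξ₁ + 1ξ₂ = 0.353 × 581 = 205.1 → ξ₂ = 146.4 kmol/h.
Outlet amounts (n = n₀ + Σ ν·ξ):
  D: 581 − 1(58.68) − 1(146.4) = 375.9
  E: 0 + 2(58.68) = 117.4
  A: 0 + 1(146.4) = 146.4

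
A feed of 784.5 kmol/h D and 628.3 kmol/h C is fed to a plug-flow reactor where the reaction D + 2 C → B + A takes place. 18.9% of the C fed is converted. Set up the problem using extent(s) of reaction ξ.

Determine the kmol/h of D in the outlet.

C reacted = 0.189 × 628.3 = 118.7 kmol/h; ν_C = −2, so ξ = 118.7/2 = 59.37 kmol/h.
Outlet amounts (n = n₀ + ν ξ):
  D: 784.5 − 1(59.37) = 725.1
  C: 628.3 − 2(59.37) = 509.6
  B: 0 + 1(59.37) = 59.37
  A: 0 + 1(59.37) = 59.37

725 kmol/h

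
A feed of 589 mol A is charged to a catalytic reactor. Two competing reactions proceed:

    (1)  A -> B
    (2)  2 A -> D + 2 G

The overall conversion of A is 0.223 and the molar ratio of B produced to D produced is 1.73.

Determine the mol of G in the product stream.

Conversion of A: A consumed = 0.223 × 589 = 131.3 mol = 1ξ₁ + 2ξ₂.
Selectivity: 1ξ₁ / (1ξ₂) = 1.73 → ξ₁ = 1.73 ξ₂.
Substitute: (1·1.73 + 2) ξ₂ = 131.3 → ξ₂ = 35.21 mol, ξ₁ = 60.92 mol.
Outlet amounts (n = n₀ + Σ ν·ξ):
  A: 589 − 1(60.92) − 2(35.21) = 457.7
  B: 0 + 1(60.92) = 60.92
  D: 0 + 1(35.21) = 35.21
  G: 0 + 2(35.21) = 70.43

70.4 mol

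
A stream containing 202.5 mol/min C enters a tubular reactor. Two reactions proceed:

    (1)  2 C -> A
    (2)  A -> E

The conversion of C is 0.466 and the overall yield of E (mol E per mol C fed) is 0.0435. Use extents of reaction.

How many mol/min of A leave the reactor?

Conversion of C: C consumed = 2ξ₁ = 0.466 × 202.5 → ξ₁ = 47.18 mol/min.
Yield of E: 1ξ₂ / 202.5 = 0.0435 → ξ₂ = 8.809 mol/min.
Outlet amounts (n = n₀ + Σ ν·ξ):
  C: 202.5 − 2(47.18) = 108.1
  A: 0 + 1(47.18) − 1(8.809) = 38.37
  E: 0 + 1(8.809) = 8.809

38.4 mol/min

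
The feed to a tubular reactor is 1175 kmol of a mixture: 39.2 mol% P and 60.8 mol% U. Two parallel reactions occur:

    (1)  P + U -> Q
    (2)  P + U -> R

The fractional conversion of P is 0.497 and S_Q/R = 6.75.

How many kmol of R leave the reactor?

29.5 kmol

Conversion of P: P consumed = 0.497 × 460.6 = 228.9 kmol = 1ξ₁ + 1ξ₂.
Selectivity: 1ξ₁ / (1ξ₂) = 6.75 → ξ₁ = 6.75 ξ₂.
Substitute: (1·6.75 + 1) ξ₂ = 228.9 → ξ₂ = 29.54 kmol, ξ₁ = 199.4 kmol.
Outlet amounts (n = n₀ + Σ ν·ξ):
  P: 460.6 − 1(199.4) − 1(29.54) = 231.7
  U: 714.4 − 1(199.4) − 1(29.54) = 485.5
  Q: 0 + 1(199.4) = 199.4
  R: 0 + 1(29.54) = 29.54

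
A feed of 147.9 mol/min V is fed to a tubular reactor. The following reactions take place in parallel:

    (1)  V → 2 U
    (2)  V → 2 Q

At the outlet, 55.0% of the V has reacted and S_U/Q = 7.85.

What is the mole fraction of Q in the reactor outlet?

0.0802

Conversion of V: V consumed = 0.55 × 147.9 = 81.35 mol/min = 1ξ₁ + 1ξ₂.
Selectivity: 2ξ₁ / (2ξ₂) = 7.85 → ξ₁ = 7.85 ξ₂.
Substitute: (1·7.85 + 1) ξ₂ = 81.35 → ξ₂ = 9.192 mol/min, ξ₁ = 72.15 mol/min.
Outlet amounts (n = n₀ + Σ ν·ξ):
  V: 147.9 − 1(72.15) − 1(9.192) = 66.55
  U: 0 + 2(72.15) = 144.3
  Q: 0 + 2(9.192) = 18.38
Total out = 229.2 mol/min; y_Q = 18.38 / 229.2 = 0.08019.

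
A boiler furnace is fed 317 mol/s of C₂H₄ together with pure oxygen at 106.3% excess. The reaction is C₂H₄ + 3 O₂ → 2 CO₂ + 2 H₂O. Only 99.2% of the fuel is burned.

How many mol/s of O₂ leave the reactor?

1020 mol/s

Stoichiometric O₂ = 3 × 317 = 951 mol/s; O₂ fed = 951 × 2.063 = 1962 mol/s.
Fuel reacted = 0.992 × 317 → ξ = 314.5 mol/s.
Outlet (n = n₀ + ν ξ):
  C₂H₄: 317 − 1(314.5) = 2.536
  O₂: 1962 − 3(314.5) = 1019
  CO₂: 0 + 2(314.5) = 628.9
  H₂O: 0 + 2(314.5) = 628.9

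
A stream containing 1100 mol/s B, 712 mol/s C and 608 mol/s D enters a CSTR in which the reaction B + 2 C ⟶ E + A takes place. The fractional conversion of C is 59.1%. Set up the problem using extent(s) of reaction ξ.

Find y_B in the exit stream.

0.403

C reacted = 0.591 × 712 = 420.8 mol/s; ν_C = −2, so ξ = 420.8/2 = 210.4 mol/s.
Outlet amounts (n = n₀ + ν ξ):
  B: 1100 − 1(210.4) = 889.6
  C: 712 − 2(210.4) = 291.2
  E: 0 + 1(210.4) = 210.4
  A: 0 + 1(210.4) = 210.4
  D: 608 (inert)
Total out = 2210 mol/s; y_B = 889.6 / 2210 = 0.4026.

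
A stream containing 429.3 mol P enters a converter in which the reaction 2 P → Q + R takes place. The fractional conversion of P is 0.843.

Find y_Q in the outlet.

P reacted = 0.843 × 429.3 = 361.9 mol; ν_P = −2, so ξ = 361.9/2 = 180.9 mol.
Outlet amounts (n = n₀ + ν ξ):
  P: 429.3 − 2(180.9) = 67.4
  Q: 0 + 1(180.9) = 180.9
  R: 0 + 1(180.9) = 180.9
Total out = 429.3 mol; y_Q = 180.9 / 429.3 = 0.4215.

0.421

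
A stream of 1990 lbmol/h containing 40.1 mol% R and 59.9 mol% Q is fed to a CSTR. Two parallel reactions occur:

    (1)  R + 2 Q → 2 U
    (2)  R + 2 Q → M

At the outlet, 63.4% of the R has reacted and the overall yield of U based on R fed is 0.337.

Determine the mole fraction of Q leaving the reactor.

Yield of U: 2ξ₁ / 798 = 0.337 → ξ₁ = 134.5 lbmol/h.
Conversion of R: 1ξ₁ + 1ξ₂ = 0.634 × 798 = 505.9 → ξ₂ = 371.5 lbmol/h.
Outlet amounts (n = n₀ + Σ ν·ξ):
  R: 798 − 1(134.5) − 1(371.5) = 292.1
  Q: 1192 − 2(134.5) − 2(371.5) = 180.2
  U: 0 + 2(134.5) = 268.9
  M: 0 + 1(371.5) = 371.5
Total out = 1113 lbmol/h; y_Q = 180.2 / 1113 = 0.1619.

0.162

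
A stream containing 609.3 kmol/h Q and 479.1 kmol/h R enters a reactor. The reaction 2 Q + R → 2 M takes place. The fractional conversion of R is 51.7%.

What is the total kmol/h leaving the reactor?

841 kmol/h

R reacted = 0.517 × 479.1 = 247.7 kmol/h; ν_R = −1, so ξ = 247.7/1 = 247.7 kmol/h.
Outlet amounts (n = n₀ + ν ξ):
  Q: 609.3 − 2(247.7) = 113.9
  R: 479.1 − 1(247.7) = 231.4
  M: 0 + 2(247.7) = 495.4
Total out = 113.9 + 231.4 + 495.4 = 840.7 kmol/h.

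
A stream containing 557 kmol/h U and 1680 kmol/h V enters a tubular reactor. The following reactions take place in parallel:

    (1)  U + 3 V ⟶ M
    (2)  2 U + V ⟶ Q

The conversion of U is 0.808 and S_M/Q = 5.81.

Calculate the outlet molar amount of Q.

Conversion of U: U consumed = 0.808 × 557 = 450.1 kmol/h = 1ξ₁ + 2ξ₂.
Selectivity: 1ξ₁ / (1ξ₂) = 5.81 → ξ₁ = 5.81 ξ₂.
Substitute: (1·5.81 + 2) ξ₂ = 450.1 → ξ₂ = 57.63 kmol/h, ξ₁ = 334.8 kmol/h.
Outlet amounts (n = n₀ + Σ ν·ξ):
  U: 557 − 1(334.8) − 2(57.63) = 106.9
  V: 1680 − 3(334.8) − 1(57.63) = 618
  M: 0 + 1(334.8) = 334.8
  Q: 0 + 1(57.63) = 57.63

57.6 kmol/h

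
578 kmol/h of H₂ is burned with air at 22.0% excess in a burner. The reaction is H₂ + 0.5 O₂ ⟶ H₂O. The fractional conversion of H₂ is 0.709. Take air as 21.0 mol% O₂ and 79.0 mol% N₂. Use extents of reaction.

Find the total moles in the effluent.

2050 kmol/h

Stoichiometric O₂ = 0.5 × 578 = 289 kmol/h; O₂ fed = 289 × 1.220 = 352.6 kmol/h.
N₂ fed = 352.6 × 79/21 = 1326 kmol/h.
Fuel reacted = 0.709 × 578 → ξ = 409.8 kmol/h.
Outlet (n = n₀ + ν ξ):
  H₂: 578 − 1(409.8) = 168.2
  O₂: 352.6 − 0.5(409.8) = 147.7
  N₂: 1326 (inert)
  H₂O: 0 + 1(409.8) = 409.8
Total out = 168.2 + 147.7 + 1326 + 409.8 = 2052 kmol/h.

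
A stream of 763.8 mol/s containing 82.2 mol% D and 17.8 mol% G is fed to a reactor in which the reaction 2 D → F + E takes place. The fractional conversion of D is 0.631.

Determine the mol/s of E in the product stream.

D reacted = 0.631 × 627.8 = 396.2 mol/s; ν_D = −2, so ξ = 396.2/2 = 198.1 mol/s.
Outlet amounts (n = n₀ + ν ξ):
  D: 627.8 − 2(198.1) = 231.7
  F: 0 + 1(198.1) = 198.1
  E: 0 + 1(198.1) = 198.1
  G: 136 (inert)

198 mol/s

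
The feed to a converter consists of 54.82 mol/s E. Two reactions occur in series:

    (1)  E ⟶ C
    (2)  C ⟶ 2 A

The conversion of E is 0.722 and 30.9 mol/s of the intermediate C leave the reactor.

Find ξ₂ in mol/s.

ξ₂ = 8.68 mol/s

Conversion of E: E consumed = 1ξ₁ = 0.722 × 54.82 → ξ₁ = 39.58 mol/s.
C balance: n_C = 0 + 1ξ₁ − 1ξ₂ = 30.9 → ξ₂ = (1·39.58 − 30.9)/1 = 8.68 mol/s.
Outlet amounts (n = n₀ + Σ ν·ξ):
  E: 54.82 − 1(39.58) = 15.24
  C: 0 + 1(39.58) − 1(8.68) = 30.9
  A: 0 + 2(8.68) = 17.36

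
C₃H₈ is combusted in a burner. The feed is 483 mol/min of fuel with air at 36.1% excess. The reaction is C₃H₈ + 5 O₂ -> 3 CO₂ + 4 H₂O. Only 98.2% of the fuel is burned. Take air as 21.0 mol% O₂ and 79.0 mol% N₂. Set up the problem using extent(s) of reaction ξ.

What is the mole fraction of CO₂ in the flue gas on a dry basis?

0.0967

Stoichiometric O₂ = 5 × 483 = 2415 mol/min; O₂ fed = 2415 × 1.361 = 3287 mol/min.
N₂ fed = 3287 × 79/21 = 12360 mol/min.
Fuel reacted = 0.982 × 483 → ξ = 474.3 mol/min.
Outlet (n = n₀ + ν ξ):
  C₃H₈: 483 − 1(474.3) = 8.694
  O₂: 3287 − 5(474.3) = 915.3
  N₂: 12360 (inert)
  CO₂: 0 + 3(474.3) = 1423
  H₂O: 0 + 4(474.3) = 1897
Dry total = 14710 mol/min; y_CO₂ (dry) = 1423 / 14710 = 0.09672.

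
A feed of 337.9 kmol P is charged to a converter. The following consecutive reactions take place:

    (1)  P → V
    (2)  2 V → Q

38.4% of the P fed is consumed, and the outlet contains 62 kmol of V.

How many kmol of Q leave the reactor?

Conversion of P: P consumed = 1ξ₁ = 0.384 × 337.9 → ξ₁ = 129.8 kmol.
V balance: n_V = 0 + 1ξ₁ − 2ξ₂ = 62 → ξ₂ = (1·129.8 − 62)/2 = 33.88 kmol.
Outlet amounts (n = n₀ + Σ ν·ξ):
  P: 337.9 − 1(129.8) = 208.1
  V: 0 + 1(129.8) − 2(33.88) = 62
  Q: 0 + 1(33.88) = 33.88

33.9 kmol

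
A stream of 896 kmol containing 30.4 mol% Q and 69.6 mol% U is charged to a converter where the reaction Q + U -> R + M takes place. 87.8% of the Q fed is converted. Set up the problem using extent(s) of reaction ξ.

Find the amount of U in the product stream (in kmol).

384 kmol

Q reacted = 0.878 × 272.4 = 239.2 kmol; ν_Q = −1, so ξ = 239.2/1 = 239.2 kmol.
Outlet amounts (n = n₀ + ν ξ):
  Q: 272.4 − 1(239.2) = 33.23
  U: 623.6 − 1(239.2) = 384.5
  R: 0 + 1(239.2) = 239.2
  M: 0 + 1(239.2) = 239.2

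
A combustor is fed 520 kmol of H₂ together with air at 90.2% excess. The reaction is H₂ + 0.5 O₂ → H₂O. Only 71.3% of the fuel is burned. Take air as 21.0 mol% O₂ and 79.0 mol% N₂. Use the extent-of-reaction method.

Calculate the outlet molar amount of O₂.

Stoichiometric O₂ = 0.5 × 520 = 260 kmol; O₂ fed = 260 × 1.902 = 494.5 kmol.
N₂ fed = 494.5 × 79/21 = 1860 kmol.
Fuel reacted = 0.713 × 520 → ξ = 370.8 kmol.
Outlet (n = n₀ + ν ξ):
  H₂: 520 − 1(370.8) = 149.2
  O₂: 494.5 − 0.5(370.8) = 309.1
  N₂: 1860 (inert)
  H₂O: 0 + 1(370.8) = 370.8

309 kmol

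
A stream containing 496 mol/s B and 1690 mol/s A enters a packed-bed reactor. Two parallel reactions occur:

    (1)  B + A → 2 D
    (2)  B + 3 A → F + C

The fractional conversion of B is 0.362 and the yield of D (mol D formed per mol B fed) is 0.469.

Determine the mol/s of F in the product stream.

63.2 mol/s

Yield of D: 2ξ₁ / 496 = 0.469 → ξ₁ = 116.3 mol/s.
Conversion of B: 1ξ₁ + 1ξ₂ = 0.362 × 496 = 179.6 → ξ₂ = 63.24 mol/s.
Outlet amounts (n = n₀ + Σ ν·ξ):
  B: 496 − 1(116.3) − 1(63.24) = 316.4
  A: 1690 − 1(116.3) − 3(63.24) = 1384
  D: 0 + 2(116.3) = 232.6
  F: 0 + 1(63.24) = 63.24
  C: 0 + 1(63.24) = 63.24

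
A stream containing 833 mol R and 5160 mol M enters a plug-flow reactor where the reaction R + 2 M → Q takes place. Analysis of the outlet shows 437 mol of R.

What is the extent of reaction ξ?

ξ = 396 mol

For R: n = n₀ − 1ξ → 437 = 833 − 1ξ, giving ξ = 396 mol.
Outlet amounts (n = n₀ + ν ξ):
  R: 833 − 1(396) = 437
  M: 5160 − 2(396) = 4368
  Q: 0 + 1(396) = 396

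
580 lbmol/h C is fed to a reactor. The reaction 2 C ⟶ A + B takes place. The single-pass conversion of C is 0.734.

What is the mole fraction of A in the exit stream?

C reacted = 0.734 × 580 = 425.7 lbmol/h; ν_C = −2, so ξ = 425.7/2 = 212.9 lbmol/h.
Outlet amounts (n = n₀ + ν ξ):
  C: 580 − 2(212.9) = 154.3
  A: 0 + 1(212.9) = 212.9
  B: 0 + 1(212.9) = 212.9
Total out = 580 lbmol/h; y_A = 212.9 / 580 = 0.367.

0.367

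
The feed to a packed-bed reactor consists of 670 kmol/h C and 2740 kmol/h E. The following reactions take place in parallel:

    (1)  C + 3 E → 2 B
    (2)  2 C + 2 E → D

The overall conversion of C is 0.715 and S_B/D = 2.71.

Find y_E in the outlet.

Conversion of C: C consumed = 0.715 × 670 = 479 kmol/h = 1ξ₁ + 2ξ₂.
Selectivity: 2ξ₁ / (1ξ₂) = 2.71 → ξ₁ = 1.355 ξ₂.
Substitute: (1·1.355 + 2) ξ₂ = 479 → ξ₂ = 142.8 kmol/h, ξ₁ = 193.5 kmol/h.
Outlet amounts (n = n₀ + Σ ν·ξ):
  C: 670 − 1(193.5) − 2(142.8) = 191
  E: 2740 − 3(193.5) − 2(142.8) = 1874
  B: 0 + 2(193.5) = 387
  D: 0 + 1(142.8) = 142.8
Total out = 2595 kmol/h; y_E = 1874 / 2595 = 0.7222.

0.722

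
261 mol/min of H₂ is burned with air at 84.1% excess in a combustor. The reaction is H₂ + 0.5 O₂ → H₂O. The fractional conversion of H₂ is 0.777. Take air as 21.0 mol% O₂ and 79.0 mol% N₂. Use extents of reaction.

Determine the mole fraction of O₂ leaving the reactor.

0.107

Stoichiometric O₂ = 0.5 × 261 = 130.5 mol/min; O₂ fed = 130.5 × 1.841 = 240.3 mol/min.
N₂ fed = 240.3 × 79/21 = 903.8 mol/min.
Fuel reacted = 0.777 × 261 → ξ = 202.8 mol/min.
Outlet (n = n₀ + ν ξ):
  H₂: 261 − 1(202.8) = 58.2
  O₂: 240.3 − 0.5(202.8) = 138.9
  N₂: 903.8 (inert)
  H₂O: 0 + 1(202.8) = 202.8
Total out = 1304 mol/min; y_O₂ = 138.9 / 1304 = 0.1065.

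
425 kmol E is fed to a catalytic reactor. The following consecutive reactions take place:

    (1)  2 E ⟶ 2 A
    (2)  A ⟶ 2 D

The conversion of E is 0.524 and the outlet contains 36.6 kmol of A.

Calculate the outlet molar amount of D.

372 kmol

Conversion of E: E consumed = 2ξ₁ = 0.524 × 425 → ξ₁ = 111.4 kmol.
A balance: n_A = 0 + 2ξ₁ − 1ξ₂ = 36.6 → ξ₂ = (2·111.4 − 36.6)/1 = 186.1 kmol.
Outlet amounts (n = n₀ + Σ ν·ξ):
  E: 425 − 2(111.4) = 202.3
  A: 0 + 2(111.4) − 1(186.1) = 36.6
  D: 0 + 2(186.1) = 372.2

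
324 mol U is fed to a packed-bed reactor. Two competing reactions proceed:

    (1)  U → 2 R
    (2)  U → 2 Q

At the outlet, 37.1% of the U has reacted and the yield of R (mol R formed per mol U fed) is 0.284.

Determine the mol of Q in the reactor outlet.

148 mol

Yield of R: 2ξ₁ / 324 = 0.284 → ξ₁ = 46.01 mol.
Conversion of U: 1ξ₁ + 1ξ₂ = 0.371 × 324 = 120.2 → ξ₂ = 74.2 mol.
Outlet amounts (n = n₀ + Σ ν·ξ):
  U: 324 − 1(46.01) − 1(74.2) = 203.8
  R: 0 + 2(46.01) = 92.02
  Q: 0 + 2(74.2) = 148.4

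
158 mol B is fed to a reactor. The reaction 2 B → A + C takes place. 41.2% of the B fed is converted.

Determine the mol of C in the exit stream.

32.5 mol

B reacted = 0.412 × 158 = 65.1 mol; ν_B = −2, so ξ = 65.1/2 = 32.55 mol.
Outlet amounts (n = n₀ + ν ξ):
  B: 158 − 2(32.55) = 92.9
  A: 0 + 1(32.55) = 32.55
  C: 0 + 1(32.55) = 32.55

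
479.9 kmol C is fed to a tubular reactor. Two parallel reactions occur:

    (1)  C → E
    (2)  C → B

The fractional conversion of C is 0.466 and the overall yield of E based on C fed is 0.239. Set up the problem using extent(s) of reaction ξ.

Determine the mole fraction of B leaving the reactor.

0.227

Yield of E: 1ξ₁ / 479.9 = 0.239 → ξ₁ = 114.7 kmol.
Conversion of C: 1ξ₁ + 1ξ₂ = 0.466 × 479.9 = 223.6 → ξ₂ = 108.9 kmol.
Outlet amounts (n = n₀ + Σ ν·ξ):
  C: 479.9 − 1(114.7) − 1(108.9) = 256.3
  E: 0 + 1(114.7) = 114.7
  B: 0 + 1(108.9) = 108.9
Total out = 479.9 kmol; y_B = 108.9 / 479.9 = 0.227.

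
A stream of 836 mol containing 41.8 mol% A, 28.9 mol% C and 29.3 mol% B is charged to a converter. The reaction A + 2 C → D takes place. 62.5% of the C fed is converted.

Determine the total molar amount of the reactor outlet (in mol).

685 mol

C reacted = 0.625 × 241.6 = 151 mol; ν_C = −2, so ξ = 151/2 = 75.5 mol.
Outlet amounts (n = n₀ + ν ξ):
  A: 349.4 − 1(75.5) = 273.9
  C: 241.6 − 2(75.5) = 90.6
  D: 0 + 1(75.5) = 75.5
  B: 244.9 (inert)
Total out = 273.9 + 90.6 + 75.5 + 244.9 = 685 mol.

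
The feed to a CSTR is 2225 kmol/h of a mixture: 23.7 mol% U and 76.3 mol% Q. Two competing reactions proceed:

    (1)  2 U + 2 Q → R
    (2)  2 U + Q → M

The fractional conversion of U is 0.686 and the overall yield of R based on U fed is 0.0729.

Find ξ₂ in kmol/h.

Yield of R: 1ξ₁ / 527.3 = 0.0729 → ξ₁ = 38.44 kmol/h.
Conversion of U: 2ξ₁ + 2ξ₂ = 0.686 × 527.3 = 361.7 → ξ₂ = 142.4 kmol/h.
Outlet amounts (n = n₀ + Σ ν·ξ):
  U: 527.3 − 2(38.44) − 2(142.4) = 165.6
  Q: 1698 − 2(38.44) − 1(142.4) = 1478
  R: 0 + 1(38.44) = 38.44
  M: 0 + 1(142.4) = 142.4

ξ₂ = 142 kmol/h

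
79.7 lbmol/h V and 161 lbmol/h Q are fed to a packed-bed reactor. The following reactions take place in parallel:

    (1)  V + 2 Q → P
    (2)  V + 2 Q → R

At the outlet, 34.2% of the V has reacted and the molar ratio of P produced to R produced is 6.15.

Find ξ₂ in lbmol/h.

Conversion of V: V consumed = 0.342 × 79.7 = 27.26 lbmol/h = 1ξ₁ + 1ξ₂.
Selectivity: 1ξ₁ / (1ξ₂) = 6.15 → ξ₁ = 6.15 ξ₂.
Substitute: (1·6.15 + 1) ξ₂ = 27.26 → ξ₂ = 3.812 lbmol/h, ξ₁ = 23.45 lbmol/h.
Outlet amounts (n = n₀ + Σ ν·ξ):
  V: 79.7 − 1(23.45) − 1(3.812) = 52.44
  Q: 161 − 2(23.45) − 2(3.812) = 106.5
  P: 0 + 1(23.45) = 23.45
  R: 0 + 1(3.812) = 3.812

ξ₂ = 3.81 lbmol/h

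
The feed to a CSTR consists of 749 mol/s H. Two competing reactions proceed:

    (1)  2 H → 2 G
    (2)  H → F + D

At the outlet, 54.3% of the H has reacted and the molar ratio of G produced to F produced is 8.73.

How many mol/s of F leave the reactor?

41.8 mol/s

Conversion of H: H consumed = 0.543 × 749 = 406.7 mol/s = 2ξ₁ + 1ξ₂.
Selectivity: 2ξ₁ / (1ξ₂) = 8.73 → ξ₁ = 4.365 ξ₂.
Substitute: (2·4.365 + 1) ξ₂ = 406.7 → ξ₂ = 41.8 mol/s, ξ₁ = 182.5 mol/s.
Outlet amounts (n = n₀ + Σ ν·ξ):
  H: 749 − 2(182.5) − 1(41.8) = 342.3
  G: 0 + 2(182.5) = 364.9
  F: 0 + 1(41.8) = 41.8
  D: 0 + 1(41.8) = 41.8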